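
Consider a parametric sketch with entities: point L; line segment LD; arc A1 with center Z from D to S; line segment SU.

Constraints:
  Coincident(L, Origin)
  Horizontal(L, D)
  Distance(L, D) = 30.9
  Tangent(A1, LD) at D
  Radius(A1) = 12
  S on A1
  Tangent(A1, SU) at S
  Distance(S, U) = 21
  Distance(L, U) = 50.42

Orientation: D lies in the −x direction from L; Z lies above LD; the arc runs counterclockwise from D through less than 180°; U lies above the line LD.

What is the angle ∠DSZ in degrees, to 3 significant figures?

24.6°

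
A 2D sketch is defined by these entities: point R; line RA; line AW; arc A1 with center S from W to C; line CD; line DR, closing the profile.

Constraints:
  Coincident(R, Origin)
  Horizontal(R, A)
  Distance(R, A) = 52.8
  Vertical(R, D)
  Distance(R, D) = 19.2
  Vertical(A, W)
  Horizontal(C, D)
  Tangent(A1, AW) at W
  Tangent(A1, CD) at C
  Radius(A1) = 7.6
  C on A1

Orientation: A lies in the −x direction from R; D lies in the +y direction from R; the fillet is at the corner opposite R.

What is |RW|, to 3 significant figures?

54.1

R is at the origin; RA is horizontal with |RA| = 52.8 and A on the −x side, so A = (-52.8, 0.00). RD is vertical with |RD| = 19.2 and D on the +y side, so D = (0.00, 19.2). The virtual corner opposite R is at (-52.8, 19.2). A1 meets AW tangentially, so SW is at right angles to AW and since A1 is tangent to CD there, SC ⟂ CD, with radius 7.6, so the center S sits 7.6 in from both sides at S = (-45.2, 11.6). That places the tangent points at W = (-52.8, 11.6) on AW and C = (-45.2, 19.2) on CD. Then |RW| = |W − R| = 54.1.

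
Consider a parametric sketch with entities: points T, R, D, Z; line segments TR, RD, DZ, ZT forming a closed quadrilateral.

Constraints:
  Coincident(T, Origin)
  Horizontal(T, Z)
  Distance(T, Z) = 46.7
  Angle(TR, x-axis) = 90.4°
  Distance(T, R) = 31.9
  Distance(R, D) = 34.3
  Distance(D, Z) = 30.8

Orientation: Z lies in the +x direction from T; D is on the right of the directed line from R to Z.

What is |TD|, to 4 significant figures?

16.03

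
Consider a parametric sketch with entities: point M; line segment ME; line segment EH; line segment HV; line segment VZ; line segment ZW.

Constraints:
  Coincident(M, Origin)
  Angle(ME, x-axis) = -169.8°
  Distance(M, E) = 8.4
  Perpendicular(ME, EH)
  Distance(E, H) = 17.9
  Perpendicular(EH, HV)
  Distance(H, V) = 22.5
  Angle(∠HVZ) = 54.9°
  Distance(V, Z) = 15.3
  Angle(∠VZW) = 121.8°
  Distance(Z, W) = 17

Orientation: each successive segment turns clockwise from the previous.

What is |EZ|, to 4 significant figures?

14.72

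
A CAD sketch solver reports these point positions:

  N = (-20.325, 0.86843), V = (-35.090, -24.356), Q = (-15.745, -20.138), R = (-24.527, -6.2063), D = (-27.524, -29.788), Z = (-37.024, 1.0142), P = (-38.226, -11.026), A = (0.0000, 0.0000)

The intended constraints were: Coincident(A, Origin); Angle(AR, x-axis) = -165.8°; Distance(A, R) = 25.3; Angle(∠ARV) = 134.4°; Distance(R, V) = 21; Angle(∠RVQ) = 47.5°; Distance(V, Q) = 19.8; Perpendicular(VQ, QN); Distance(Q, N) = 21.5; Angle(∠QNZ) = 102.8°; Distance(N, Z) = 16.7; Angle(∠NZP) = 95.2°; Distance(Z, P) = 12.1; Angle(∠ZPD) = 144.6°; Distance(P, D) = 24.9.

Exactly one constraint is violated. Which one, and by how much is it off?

Distance(P, D) = 24.9 — off by 3.30.

A = (0.00, 0.00) ✓; AR at -165.8° ✓; |AR| = 25.30 ✓; ∠ARV = 134.4° ✓; |RV| = 21.00 ✓; ∠RVQ = 47.50° ✓; |VQ| = 19.80 ✓; ∠(VQ, QN) = 90.00° ✓; |QN| = 21.50 ✓; ∠QNZ = 102.8° ✓; |NZ| = 16.70 ✓; ∠NZP = 95.20° ✓; |ZP| = 12.10 ✓; ∠ZPD = 144.6° ✓; |PD| = 21.60 ✗.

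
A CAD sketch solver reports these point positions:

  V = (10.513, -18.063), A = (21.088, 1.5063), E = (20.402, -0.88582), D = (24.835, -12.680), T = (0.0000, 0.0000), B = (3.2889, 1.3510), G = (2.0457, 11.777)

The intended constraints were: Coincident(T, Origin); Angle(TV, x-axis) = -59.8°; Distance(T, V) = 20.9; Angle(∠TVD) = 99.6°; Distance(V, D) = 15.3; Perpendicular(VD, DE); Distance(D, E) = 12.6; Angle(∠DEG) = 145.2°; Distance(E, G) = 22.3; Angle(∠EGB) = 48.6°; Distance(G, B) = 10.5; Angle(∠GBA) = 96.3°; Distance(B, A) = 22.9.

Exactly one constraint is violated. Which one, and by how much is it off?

Distance(B, A) = 22.9 — off by 5.10.

T = (0.00, 0.00) ✓; TV at -59.80° ✓; |TV| = 20.90 ✓; ∠TVD = 99.60° ✓; |VD| = 15.30 ✓; ∠(VD, DE) = 90.00° ✓; |DE| = 12.60 ✓; ∠DEG = 145.2° ✓; |EG| = 22.30 ✓; ∠EGB = 48.60° ✓; |GB| = 10.50 ✓; ∠GBA = 96.30° ✓; |BA| = 17.80 ✗.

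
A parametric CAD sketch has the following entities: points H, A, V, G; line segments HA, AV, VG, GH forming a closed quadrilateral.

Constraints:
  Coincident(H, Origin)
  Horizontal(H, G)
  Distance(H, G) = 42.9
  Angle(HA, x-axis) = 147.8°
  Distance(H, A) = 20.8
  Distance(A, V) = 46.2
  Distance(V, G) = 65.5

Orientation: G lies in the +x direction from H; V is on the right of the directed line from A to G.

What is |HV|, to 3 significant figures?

37.0

H is at the origin; HG is horizontal with |HG| = 42.9 and G in +x, so G = (42.9, 0). HA runs at 147.8° with |HA| = 20.8, so A = (-17.6, 11.1). V is determined by |AV| = 46.2 and |VG| = 65.5 together: it lies at the intersection of circle(A, 46.2) and circle(G, 65.5). With |AG| = 61.5, the foot of the radical line on AG is 13.2 from A and the perpendicular offset is √(46.2² − 13.2²) = 44.3. Taking the right-of-AG solution: V = (-12.6, -34.8).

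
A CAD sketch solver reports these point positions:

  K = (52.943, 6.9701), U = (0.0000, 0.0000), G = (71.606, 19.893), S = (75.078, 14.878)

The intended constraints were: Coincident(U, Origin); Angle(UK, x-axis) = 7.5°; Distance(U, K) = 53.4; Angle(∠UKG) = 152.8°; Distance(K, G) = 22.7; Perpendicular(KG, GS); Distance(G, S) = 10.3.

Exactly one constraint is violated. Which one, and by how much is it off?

Distance(G, S) = 10.3 — off by 4.20.

U = (0.00, 0.00) ✓; UK at 7.500° ✓; |UK| = 53.40 ✓; ∠UKG = 152.8° ✓; |KG| = 22.70 ✓; ∠(KG, GS) = 90.00° ✓; |GS| = 6.100 ✗.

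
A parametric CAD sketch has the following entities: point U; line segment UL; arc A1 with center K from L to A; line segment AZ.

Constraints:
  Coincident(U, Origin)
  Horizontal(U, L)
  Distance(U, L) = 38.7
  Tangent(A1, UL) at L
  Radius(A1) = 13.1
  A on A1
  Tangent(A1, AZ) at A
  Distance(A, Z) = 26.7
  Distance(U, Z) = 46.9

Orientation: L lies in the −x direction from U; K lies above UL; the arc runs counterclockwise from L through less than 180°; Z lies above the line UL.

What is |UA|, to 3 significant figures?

28.7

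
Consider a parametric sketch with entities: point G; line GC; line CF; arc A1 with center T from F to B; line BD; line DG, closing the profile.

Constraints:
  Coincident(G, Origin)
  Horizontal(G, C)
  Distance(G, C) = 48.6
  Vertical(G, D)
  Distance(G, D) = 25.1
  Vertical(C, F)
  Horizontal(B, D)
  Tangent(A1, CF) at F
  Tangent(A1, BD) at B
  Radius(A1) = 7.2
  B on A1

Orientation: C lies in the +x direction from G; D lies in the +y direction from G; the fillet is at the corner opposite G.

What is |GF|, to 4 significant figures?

51.79

The virtual corner opposite G is at (48.60, 25.10). Tangency of A1 to CF means the radius TF is perpendicular to CF and A1 meets BD tangentially, so TB is at right angles to BD, with radius 7.2, so the center T sits 7.2 in from both sides at T = (41.40, 17.90). That places the tangent points at F = (48.60, 17.90) on CF and B = (41.40, 25.10) on BD. Then |GF| = |F − G| = 51.79.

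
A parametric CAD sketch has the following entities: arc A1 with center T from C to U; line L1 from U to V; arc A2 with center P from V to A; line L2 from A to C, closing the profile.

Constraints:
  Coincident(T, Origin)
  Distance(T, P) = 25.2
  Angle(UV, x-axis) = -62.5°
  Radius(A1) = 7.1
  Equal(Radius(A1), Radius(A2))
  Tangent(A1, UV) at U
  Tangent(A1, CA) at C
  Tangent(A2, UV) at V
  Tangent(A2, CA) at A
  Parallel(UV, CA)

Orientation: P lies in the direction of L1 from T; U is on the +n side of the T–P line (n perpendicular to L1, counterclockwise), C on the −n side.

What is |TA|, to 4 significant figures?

26.18

Tangency of A1 to both parallel lines with radius 7.1 puts U and C at T ± 7.1·n: U = (6.298, 3.278), C = (-6.298, -3.278). Equal radii place V and A the same way about P: V = P + 7.1·n = (17.93, -19.07), A = P − 7.1·n = (5.338, -25.63). Then |TA| = |A − T| = 26.18.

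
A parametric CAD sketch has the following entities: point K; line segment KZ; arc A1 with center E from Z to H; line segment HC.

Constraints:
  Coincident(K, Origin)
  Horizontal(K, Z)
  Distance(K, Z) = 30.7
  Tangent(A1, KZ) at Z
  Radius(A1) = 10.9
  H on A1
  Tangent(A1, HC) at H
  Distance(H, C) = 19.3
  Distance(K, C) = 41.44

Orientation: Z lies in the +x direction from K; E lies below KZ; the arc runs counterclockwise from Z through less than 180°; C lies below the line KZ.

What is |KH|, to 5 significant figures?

24.609

Checks: K = (0.00, 0.00) ✓; K.y = 0.00, Z.y = 0.00 ✓; |EH| = 10.90 ✓; ∠(EH, HC) = 90.00° ✓; |HC| = 19.30 ✓; |KC| = 41.44 ✓.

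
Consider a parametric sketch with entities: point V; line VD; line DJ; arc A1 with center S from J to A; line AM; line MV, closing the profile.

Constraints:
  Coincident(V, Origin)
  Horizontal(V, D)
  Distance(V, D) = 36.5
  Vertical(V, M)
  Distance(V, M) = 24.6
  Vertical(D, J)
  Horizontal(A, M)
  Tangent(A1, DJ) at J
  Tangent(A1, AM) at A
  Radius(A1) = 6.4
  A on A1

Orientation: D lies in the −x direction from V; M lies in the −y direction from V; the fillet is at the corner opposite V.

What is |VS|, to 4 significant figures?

35.17

V is at the origin; VD is horizontal with |VD| = 36.5 and D on the −x side, so D = (-36.50, 0.000). VM is vertical with |VM| = 24.6 and M on the −y side, so M = (0.000, -24.60). The virtual corner opposite V is at (-36.50, -24.60). A1 meets DJ tangentially, so SJ is at right angles to DJ and the tangent condition forces SA to be normal to AM, with radius 6.4, so the center S sits 6.4 in from both sides at S = (-30.10, -18.20). Then |VS| = |S − V| = 35.17.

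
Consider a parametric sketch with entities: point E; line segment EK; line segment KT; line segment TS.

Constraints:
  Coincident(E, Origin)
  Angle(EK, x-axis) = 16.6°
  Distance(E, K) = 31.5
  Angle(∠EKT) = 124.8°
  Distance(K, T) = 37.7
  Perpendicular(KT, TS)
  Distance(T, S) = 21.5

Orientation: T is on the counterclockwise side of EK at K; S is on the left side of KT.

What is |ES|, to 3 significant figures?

55.8

E is at the origin; EK runs at 16.6° with length 31.5, so K = 31.5·(cos 16.6°, sin 16.6°) = (30.2, 9.00). ∠EKT = 124.8°, so KT runs at 16.6° + (180° − 124.8°) = 71.8° from the x-axis; with |KT| = 37.7, T = K + 37.7·(cos 71.8°, sin 71.8°) = (42.0, 44.8). KT is perpendicular to TS; with |TS| = 21.5 on the left of KT, S = T + 21.5·(-0.950, 0.312) = (21.5, 51.5). Then |ES| = |S − E| = 55.8.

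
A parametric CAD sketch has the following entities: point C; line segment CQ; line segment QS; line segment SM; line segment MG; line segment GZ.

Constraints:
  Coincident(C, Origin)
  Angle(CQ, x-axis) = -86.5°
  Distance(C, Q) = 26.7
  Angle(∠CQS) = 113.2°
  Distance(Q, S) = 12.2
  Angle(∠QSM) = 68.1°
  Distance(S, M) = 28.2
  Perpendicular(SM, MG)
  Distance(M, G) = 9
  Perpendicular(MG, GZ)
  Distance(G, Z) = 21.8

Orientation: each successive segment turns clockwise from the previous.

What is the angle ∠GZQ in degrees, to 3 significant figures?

129°

C is at the origin; CQ runs at -86.5° with length 26.7, so Q = (1.63, -26.7). ∠CQS = 113.2° gives QS at -153° from the x-axis; with |QS| = 12.2, S = (-9.27, -32.1). ∠QSM = 68.1° gives SM at 94.8° from the x-axis; with |SM| = 28.2, M = (-11.6, -4.03). SM ⟂ MG, so MG runs at 4.80°; with |MG| = 9.0, G = (-2.66, -3.28). MG is perpendicular to GZ, so GZ runs at -85.2°; with |GZ| = 21.8, Z = (-0.836, -25.0). Then cos ∠GZQ = ZG·ZQ / (|ZG||ZQ|), giving 129°.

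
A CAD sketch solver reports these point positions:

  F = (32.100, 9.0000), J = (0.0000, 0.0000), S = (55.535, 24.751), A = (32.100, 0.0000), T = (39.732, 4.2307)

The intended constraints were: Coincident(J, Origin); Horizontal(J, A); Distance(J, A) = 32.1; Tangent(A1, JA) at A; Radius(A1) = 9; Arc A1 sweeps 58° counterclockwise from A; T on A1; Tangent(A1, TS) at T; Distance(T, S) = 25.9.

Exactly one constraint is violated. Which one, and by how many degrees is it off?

Tangent(A1, TS) at T — off by 5.60°.

J = (0.00, 0.00) ✓; J.y = 0.00, A.y = 0.00 ✓; |JA| = 32.10 ✓; ∠(FA, AJ) = 90.00° ✓; |FA| = 9.000 ✓; bearing(F→T) − bearing(F→A) = 58.00° ✓; |FT| = 9.000 ✓; ∠(FT, TS) = 95.60° ✗; |TS| = 25.90 ✓.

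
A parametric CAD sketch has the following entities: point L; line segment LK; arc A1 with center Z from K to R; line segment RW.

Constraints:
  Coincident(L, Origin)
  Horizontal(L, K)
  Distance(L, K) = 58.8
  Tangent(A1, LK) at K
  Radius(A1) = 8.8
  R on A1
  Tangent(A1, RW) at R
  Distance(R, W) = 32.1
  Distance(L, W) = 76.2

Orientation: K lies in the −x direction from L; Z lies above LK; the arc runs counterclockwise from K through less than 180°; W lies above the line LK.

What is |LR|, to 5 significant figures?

52.241

Checks: |ZK| = 8.800 ✓; |ZR| = 8.800 ✓; ∠(ZR, RW) = 90.00° ✓; |RW| = 32.10 ✓; |LW| = 76.20 ✓.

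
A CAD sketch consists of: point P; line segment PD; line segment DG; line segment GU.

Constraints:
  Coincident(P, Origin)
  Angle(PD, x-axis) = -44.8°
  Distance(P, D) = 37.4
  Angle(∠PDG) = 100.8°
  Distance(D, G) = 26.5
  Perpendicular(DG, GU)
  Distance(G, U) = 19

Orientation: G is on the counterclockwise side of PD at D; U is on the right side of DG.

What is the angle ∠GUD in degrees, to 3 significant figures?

54.4°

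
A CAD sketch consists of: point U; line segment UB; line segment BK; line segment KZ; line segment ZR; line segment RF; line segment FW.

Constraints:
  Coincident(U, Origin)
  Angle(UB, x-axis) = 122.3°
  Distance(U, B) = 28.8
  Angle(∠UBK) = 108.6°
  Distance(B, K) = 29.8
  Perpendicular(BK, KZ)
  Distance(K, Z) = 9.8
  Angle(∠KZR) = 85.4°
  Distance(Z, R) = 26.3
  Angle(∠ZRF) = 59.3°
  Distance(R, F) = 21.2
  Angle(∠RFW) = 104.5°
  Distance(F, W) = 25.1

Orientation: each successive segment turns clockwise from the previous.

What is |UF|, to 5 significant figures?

44.589

U is at the origin; UB runs at 122.3° with length 28.8, so B = (-15.389, 24.344). ∠UBK = 108.6° gives BK at 50.900° from the x-axis; with |BK| = 29.8, K = (3.4048, 47.470). BK ⟂ KZ, so KZ runs at -39.100°; with |KZ| = 9.8, Z = (11.010, 41.289). ∠KZR = 85.4° gives ZR at -133.70° from the x-axis; with |ZR| = 26.3, R = (-7.1602, 22.275). ∠ZRF = 59.3° gives RF at 105.60° from the x-axis; with |RF| = 21.2, F = (-12.861, 42.694). Then |UF| = |F − U| = 44.589.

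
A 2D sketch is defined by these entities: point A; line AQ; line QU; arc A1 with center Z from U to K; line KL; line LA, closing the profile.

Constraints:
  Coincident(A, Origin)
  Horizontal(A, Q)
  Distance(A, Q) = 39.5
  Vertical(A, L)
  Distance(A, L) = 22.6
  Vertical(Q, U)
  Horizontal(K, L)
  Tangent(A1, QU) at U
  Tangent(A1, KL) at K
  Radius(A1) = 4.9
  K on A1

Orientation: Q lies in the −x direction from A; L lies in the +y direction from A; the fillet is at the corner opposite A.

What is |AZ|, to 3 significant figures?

38.9

A and L share the same x with |AL| = 22.6 and L on the +y side, so L = (0.00, 22.6). The virtual corner opposite A is at (-39.5, 22.6). The tangent condition forces ZU to be normal to QU and tangency of A1 to KL means the radius ZK is perpendicular to KL, with radius 4.9, so the center Z sits 4.9 in from both sides at Z = (-34.6, 17.7). Then |AZ| = |Z − A| = 38.9.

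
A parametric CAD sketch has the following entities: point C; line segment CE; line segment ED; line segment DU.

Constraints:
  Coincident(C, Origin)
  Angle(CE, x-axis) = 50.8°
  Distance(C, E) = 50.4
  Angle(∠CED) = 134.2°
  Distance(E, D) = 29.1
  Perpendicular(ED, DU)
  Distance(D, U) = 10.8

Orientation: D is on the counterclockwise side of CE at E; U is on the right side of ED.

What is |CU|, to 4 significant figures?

79.56

C is at the origin; CE runs at 50.8° with length 50.4, so E = 50.4·(cos 50.8°, sin 50.8°) = (31.85, 39.06). ∠CED = 134.2°, so ED runs at 50.8° + (180° − 134.2°) = 96.60° from the x-axis; with |ED| = 29.1, D = E + 29.1·(cos 96.60°, sin 96.60°) = (28.51, 67.96). ED ⟂ DU; with |DU| = 10.8 on the right of ED, U = D + 10.8·(0.9934, 0.1149) = (39.24, 69.21). Then |CU| = |U − C| = 79.56.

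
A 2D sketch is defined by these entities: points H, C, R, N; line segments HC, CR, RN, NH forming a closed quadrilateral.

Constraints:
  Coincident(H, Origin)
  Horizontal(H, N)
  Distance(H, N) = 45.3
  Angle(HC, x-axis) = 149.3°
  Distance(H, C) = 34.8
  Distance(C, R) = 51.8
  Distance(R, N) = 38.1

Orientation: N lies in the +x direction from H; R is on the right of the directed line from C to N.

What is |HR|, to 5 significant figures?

18.114

Checks: |CR| = 51.80 ✓; |RN| = 38.10 ✓.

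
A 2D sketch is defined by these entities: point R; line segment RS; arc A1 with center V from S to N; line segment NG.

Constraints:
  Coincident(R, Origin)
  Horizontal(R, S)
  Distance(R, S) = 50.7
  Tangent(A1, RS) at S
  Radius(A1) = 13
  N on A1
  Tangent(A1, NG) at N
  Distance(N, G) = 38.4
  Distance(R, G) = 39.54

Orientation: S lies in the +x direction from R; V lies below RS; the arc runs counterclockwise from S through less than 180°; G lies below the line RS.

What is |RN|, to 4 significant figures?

40.68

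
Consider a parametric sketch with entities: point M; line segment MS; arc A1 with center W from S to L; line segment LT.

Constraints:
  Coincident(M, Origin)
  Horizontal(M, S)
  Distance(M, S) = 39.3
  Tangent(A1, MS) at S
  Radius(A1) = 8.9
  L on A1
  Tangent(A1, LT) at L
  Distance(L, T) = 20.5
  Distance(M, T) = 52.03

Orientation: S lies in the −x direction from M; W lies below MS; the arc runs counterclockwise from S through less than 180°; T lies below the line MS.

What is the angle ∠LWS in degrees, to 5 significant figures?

107.31°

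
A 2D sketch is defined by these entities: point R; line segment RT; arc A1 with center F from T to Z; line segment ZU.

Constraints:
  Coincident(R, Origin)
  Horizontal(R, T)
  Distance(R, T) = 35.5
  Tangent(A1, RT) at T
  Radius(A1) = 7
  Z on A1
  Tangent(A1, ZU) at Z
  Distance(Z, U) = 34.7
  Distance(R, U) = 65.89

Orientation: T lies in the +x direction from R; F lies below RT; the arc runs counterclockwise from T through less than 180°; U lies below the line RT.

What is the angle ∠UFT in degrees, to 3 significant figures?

147°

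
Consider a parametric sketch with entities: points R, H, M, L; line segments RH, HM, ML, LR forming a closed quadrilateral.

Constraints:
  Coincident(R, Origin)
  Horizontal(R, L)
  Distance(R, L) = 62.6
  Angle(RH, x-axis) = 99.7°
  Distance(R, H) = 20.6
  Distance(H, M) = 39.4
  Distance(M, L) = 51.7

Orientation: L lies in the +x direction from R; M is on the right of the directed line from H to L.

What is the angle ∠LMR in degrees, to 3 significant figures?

113°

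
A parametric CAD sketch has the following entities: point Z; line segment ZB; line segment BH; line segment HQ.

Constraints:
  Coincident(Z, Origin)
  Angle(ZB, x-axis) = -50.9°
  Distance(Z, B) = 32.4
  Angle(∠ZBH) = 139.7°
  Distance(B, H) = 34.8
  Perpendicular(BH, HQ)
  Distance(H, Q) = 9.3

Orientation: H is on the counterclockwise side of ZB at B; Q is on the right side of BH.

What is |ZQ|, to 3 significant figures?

66.8

∠ZBH = 139.7°, so BH runs at -50.9° + (180° − 139.7°) = -10.6° from the x-axis; with |BH| = 34.8, H = B + 34.8·(cos -10.6°, sin -10.6°) = (54.6, -31.5). BH ⟂ HQ; with |HQ| = 9.3 on the right of BH, Q = H + 9.3·(-0.184, -0.983) = (52.9, -40.7). Then |ZQ| = |Q − Z| = 66.8.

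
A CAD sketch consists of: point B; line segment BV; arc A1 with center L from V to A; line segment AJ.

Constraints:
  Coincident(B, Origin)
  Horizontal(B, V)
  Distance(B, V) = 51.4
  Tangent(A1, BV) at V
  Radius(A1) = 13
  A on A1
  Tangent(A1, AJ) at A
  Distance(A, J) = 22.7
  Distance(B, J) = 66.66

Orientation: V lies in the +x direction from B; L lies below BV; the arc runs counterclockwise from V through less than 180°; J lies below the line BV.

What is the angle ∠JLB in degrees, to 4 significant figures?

110.0°

B is at the origin; BV is horizontal with |BV| = 51.4 and V on the +x side, so V = (51.40, 0.000). The tangent condition forces LV to be normal to BV, so L = V + (0, -13) = (51.40, -13.00). Since LA ⟂ AJ (tangency), |LJ| = √(13.0² + 22.7²) = 26.16 regardless of where A sits on A1. So J lies on both circle(B, 66.66) and circle(L, 26.16); the below-BV intersection is J = (54.04, -39.03). A is the foot of the tangent from J: A = (40.83, -20.57).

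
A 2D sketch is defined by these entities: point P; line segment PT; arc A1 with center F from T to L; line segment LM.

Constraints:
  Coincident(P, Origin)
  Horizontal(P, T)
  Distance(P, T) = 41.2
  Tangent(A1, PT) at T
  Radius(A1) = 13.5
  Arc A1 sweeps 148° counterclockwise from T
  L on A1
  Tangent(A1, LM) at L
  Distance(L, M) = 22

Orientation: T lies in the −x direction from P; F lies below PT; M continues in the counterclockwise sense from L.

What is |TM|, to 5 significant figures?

38.372

P is at the origin; PT is horizontal with |PT| = 41.2 and T on the −x side, so T = (-41.200, 0.0000). Tangency of A1 to PT means the radius FT is perpendicular to PT, so F = T + (0, -13.5) = (-41.200, -13.500). On A1, T sits at bearing 90° from F; a 148° counterclockwise sweep puts L at bearing 238°, so L = F + 13.5·(cos 238°, sin 238°) = (-48.354, -24.949). The tangent condition forces FL to be normal to LM, so LM runs along (−sin 238°, cos 238°); with |LM| = 22.0, M = (-29.697, -36.607). Then |TM| = |M − T| = 38.372.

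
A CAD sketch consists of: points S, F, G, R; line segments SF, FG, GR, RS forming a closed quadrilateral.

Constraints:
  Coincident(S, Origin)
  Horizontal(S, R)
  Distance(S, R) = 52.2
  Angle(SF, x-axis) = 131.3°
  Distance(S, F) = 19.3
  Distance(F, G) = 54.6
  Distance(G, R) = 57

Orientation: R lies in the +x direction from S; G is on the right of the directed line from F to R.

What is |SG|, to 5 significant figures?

36.885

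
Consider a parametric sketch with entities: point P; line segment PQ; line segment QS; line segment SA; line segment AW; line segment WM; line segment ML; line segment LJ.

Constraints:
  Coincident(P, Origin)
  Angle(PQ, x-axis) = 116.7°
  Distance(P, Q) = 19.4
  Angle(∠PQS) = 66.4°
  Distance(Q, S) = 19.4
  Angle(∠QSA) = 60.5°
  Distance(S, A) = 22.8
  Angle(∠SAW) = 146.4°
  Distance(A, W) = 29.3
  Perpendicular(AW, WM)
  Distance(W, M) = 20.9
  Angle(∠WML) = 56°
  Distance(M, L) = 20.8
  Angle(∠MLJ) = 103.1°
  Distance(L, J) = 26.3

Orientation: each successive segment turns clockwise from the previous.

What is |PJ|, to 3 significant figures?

28.0

P is at the origin; PQ runs at 116.7° with length 19.4, so Q = (-8.72, 17.3). ∠PQS = 66.4° gives QS at 3.10° from the x-axis; with |QS| = 19.4, S = (10.7, 18.4). ∠QSA = 60.5° gives SA at -116° from the x-axis; with |SA| = 22.8, A = (0.517, -2.04). ∠SAW = 146.4° gives AW at -150° from the x-axis; with |AW| = 29.3, W = (-24.9, -16.7). The perpendicularity gives WM at right angles to AW, so WM runs at 120°; with |WM| = 20.9, M = (-35.3, 1.41). ∠WML = 56.0° gives ML at -4.00° from the x-axis; with |ML| = 20.8, L = (-14.6, -0.0427). ∠MLJ = 103.1° gives LJ at -80.9° from the x-axis; with |LJ| = 26.3, J = (-10.4, -26.0). Then |PJ| = |J − P| = 28.0.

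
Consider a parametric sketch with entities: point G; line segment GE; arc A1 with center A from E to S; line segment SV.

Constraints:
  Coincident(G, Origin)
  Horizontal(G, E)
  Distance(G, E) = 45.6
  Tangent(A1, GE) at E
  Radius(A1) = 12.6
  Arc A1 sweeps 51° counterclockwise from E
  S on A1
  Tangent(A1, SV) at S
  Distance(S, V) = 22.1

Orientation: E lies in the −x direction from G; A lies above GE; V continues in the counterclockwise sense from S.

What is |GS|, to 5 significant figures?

36.111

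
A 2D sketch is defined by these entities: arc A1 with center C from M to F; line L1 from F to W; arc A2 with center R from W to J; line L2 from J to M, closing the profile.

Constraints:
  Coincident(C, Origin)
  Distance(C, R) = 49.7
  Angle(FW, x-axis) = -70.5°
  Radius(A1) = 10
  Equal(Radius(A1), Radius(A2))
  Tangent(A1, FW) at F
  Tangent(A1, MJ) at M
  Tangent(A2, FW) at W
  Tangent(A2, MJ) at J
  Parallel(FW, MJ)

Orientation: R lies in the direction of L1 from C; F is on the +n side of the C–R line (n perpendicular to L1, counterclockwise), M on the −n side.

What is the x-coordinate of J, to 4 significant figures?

7.164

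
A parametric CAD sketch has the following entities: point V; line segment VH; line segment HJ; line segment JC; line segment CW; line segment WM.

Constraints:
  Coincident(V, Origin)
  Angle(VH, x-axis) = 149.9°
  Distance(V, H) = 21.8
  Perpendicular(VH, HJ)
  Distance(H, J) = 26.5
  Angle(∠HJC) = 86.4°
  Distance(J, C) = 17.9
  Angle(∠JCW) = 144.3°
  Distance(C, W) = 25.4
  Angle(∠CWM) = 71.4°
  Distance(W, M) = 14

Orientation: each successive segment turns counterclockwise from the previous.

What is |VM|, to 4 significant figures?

4.280

∠JCW = 144.3° gives CW at 9.200° from the x-axis; with |CW| = 25.4, W = (8.942, -15.92). ∠CWM = 71.4° gives WM at 117.8° from the x-axis; with |WM| = 14.0, M = (2.413, -3.535). Then |VM| = |M − V| = 4.280.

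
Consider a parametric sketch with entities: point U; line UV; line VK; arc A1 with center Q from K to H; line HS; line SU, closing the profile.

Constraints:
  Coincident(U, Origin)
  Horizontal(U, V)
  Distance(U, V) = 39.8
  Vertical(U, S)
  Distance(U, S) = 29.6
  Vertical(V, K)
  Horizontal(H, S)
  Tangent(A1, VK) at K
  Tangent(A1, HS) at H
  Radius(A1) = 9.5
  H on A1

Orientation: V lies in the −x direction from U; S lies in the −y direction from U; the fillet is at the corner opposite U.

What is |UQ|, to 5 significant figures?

36.361

US is vertical with |US| = 29.6 and S on the −y side, so S = (0.0000, -29.600). The virtual corner opposite U is at (-39.800, -29.600). Tangency of A1 to VK means the radius QK is perpendicular to VK and since A1 is tangent to HS there, QH ⟂ HS, with radius 9.5, so the center Q sits 9.5 in from both sides at Q = (-30.300, -20.100). Then |UQ| = |Q − U| = 36.361.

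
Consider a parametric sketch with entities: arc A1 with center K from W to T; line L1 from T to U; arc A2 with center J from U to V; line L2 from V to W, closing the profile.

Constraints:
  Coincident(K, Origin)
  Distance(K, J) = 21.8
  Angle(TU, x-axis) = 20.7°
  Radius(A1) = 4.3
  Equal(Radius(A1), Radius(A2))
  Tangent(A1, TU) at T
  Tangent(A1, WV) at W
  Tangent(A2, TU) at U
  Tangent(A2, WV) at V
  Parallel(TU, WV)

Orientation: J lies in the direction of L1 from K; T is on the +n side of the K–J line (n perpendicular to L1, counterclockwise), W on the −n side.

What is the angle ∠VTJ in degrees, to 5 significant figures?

10.371°

Tangency of A1 to both parallel lines with radius 4.3 puts T and W at K ± 4.3·n: T = (-1.5199, 4.0224), W = (1.5199, -4.0224). Equal radii place U and V the same way about J: U = J + 4.3·n = (18.873, 11.728), V = J − 4.3·n = (21.913, 3.6833). Then cos ∠VTJ = TV·TJ / (|TV||TJ|), giving 10.371°.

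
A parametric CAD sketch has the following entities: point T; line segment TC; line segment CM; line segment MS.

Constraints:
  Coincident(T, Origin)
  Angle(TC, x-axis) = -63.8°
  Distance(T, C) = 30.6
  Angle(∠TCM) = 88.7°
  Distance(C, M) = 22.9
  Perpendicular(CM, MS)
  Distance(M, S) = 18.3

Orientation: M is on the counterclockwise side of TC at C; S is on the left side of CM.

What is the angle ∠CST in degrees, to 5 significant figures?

67.596°

T is at the origin; TC runs at -63.8° with length 30.6, so C = 30.6·(cos -63.8°, sin -63.8°) = (13.510, -27.456). ∠TCM = 88.7°, so CM runs at -63.8° + (180° − 88.7°) = 27.500° from the x-axis; with |CM| = 22.9, M = C + 22.9·(cos 27.500°, sin 27.500°) = (33.823, -16.882). CM ⟂ MS; with |MS| = 18.3 on the left of CM, S = M + 18.3·(-0.46175, 0.88701) = (25.373, -0.64976). Then cos ∠CST = SC·ST / (|SC||ST|), giving 67.596°.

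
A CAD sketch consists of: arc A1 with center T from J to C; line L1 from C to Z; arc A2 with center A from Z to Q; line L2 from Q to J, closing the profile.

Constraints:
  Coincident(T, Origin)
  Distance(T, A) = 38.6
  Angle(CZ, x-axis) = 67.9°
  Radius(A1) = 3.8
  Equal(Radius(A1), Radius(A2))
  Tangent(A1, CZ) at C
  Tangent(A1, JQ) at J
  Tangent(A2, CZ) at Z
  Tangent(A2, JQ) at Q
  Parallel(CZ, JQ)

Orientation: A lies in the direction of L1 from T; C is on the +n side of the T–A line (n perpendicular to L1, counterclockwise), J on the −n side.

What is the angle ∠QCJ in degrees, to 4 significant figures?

78.86°

The slot axis is L1's direction at 67.9°, so u = (cos 67.9°, sin 67.9°) = (0.3762, 0.9265) and n = (−sin 67.9°, cos 67.9°) = (-0.9265, 0.3762). T is at the origin and A lies 38.6 along u from T, so A = 38.6·u = (14.52, 35.76). Tangency of A1 to both parallel lines with radius 3.8 puts C and J at T ± 3.8·n: C = (-3.521, 1.430), J = (3.521, -1.430). Equal radii place Z and Q the same way about A: Z = A + 3.8·n = (11.00, 37.19), Q = A − 3.8·n = (18.04, 34.33). Then cos ∠QCJ = CQ·CJ / (|CQ||CJ|), giving 78.86°.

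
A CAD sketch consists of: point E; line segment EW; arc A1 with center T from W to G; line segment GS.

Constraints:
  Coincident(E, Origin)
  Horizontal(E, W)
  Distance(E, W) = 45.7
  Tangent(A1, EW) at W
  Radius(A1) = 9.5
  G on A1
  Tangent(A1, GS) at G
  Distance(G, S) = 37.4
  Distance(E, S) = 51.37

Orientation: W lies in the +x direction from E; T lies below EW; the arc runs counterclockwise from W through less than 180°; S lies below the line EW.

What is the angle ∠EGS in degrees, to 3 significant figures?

87.1°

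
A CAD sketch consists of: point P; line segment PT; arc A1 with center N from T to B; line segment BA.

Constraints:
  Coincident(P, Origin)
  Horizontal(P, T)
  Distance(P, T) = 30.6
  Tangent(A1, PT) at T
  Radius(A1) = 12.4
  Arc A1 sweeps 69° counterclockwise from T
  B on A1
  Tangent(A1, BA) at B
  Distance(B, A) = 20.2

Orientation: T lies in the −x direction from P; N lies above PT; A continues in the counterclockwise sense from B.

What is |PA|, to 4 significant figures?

29.29

P is at the origin; PT is horizontal with |PT| = 30.6 and T on the −x side, so T = (-30.60, 0.000). Tangency of A1 to PT means the radius NT is perpendicular to PT, so N = T + (0, 12.4) = (-30.60, 12.40). On A1, T sits at bearing -90° from N; a 69° counterclockwise sweep puts B at bearing -21°, so B = N + 12.4·(cos -21°, sin -21°) = (-19.02, 7.956). Since A1 is tangent to BA there, NB ⟂ BA, so BA runs along (−sin -21°, cos -21°); with |BA| = 20.2, A = (-11.78, 26.81). Then |PA| = |A − P| = 29.29.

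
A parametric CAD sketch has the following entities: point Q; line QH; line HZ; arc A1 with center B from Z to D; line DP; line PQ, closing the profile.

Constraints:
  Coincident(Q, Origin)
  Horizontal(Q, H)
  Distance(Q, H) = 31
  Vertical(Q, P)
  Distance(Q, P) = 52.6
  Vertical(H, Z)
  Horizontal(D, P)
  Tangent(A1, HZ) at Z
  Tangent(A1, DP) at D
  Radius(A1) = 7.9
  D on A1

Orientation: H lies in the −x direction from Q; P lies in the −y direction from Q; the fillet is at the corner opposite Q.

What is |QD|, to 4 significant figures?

57.45

Q is at the origin; QH is horizontal with |QH| = 31.0 and H on the −x side, so H = (-31.00, 0.000). Q and P share the same x with |QP| = 52.6 and P on the −y side, so P = (0.000, -52.60). The virtual corner opposite Q is at (-31.00, -52.60). A1 meets HZ tangentially, so BZ is at right angles to HZ and since A1 is tangent to DP there, BD ⟂ DP, with radius 7.9, so the center B sits 7.9 in from both sides at B = (-23.10, -44.70). That places the tangent points at Z = (-31.00, -44.70) on HZ and D = (-23.10, -52.60) on DP. Then |QD| = |D − Q| = 57.45.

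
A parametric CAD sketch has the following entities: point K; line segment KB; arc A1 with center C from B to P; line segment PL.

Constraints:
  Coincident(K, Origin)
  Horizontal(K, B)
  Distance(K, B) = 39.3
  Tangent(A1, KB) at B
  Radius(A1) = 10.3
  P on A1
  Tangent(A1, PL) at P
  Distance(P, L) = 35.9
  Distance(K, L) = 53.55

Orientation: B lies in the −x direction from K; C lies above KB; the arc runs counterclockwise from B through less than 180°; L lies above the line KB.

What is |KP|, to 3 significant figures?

30.7

Checks: |CP| = 10.30 ✓; ∠(CP, PL) = 90.00° ✓; |PL| = 35.90 ✓; |KL| = 53.55 ✓.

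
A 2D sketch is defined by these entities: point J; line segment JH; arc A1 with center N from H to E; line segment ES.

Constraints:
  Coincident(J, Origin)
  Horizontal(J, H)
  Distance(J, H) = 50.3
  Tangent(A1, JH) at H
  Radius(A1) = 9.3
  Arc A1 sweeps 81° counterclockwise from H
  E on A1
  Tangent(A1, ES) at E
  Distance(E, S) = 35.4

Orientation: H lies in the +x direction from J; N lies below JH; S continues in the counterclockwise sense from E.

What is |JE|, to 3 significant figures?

41.9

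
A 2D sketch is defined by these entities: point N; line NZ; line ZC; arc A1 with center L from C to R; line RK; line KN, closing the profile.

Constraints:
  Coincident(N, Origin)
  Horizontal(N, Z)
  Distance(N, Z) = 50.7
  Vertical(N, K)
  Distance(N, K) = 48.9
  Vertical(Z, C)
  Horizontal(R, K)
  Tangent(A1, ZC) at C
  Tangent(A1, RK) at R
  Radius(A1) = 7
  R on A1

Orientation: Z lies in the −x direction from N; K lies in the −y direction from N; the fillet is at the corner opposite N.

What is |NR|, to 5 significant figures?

65.581

N is at the origin; N and Z share the same y with |NZ| = 50.7 and Z on the −x side, so Z = (-50.700, 0.0000). N and K share the same x with |NK| = 48.9 and K on the −y side, so K = (0.0000, -48.900). The virtual corner opposite N is at (-50.700, -48.900). Since A1 is tangent to ZC there, LC ⟂ ZC and A1 meets RK tangentially, so LR is at right angles to RK, with radius 7.0, so the center L sits 7.0 in from both sides at L = (-43.700, -41.900). That places the tangent points at C = (-50.700, -41.900) on ZC and R = (-43.700, -48.900) on RK. Then |NR| = |R − N| = 65.581.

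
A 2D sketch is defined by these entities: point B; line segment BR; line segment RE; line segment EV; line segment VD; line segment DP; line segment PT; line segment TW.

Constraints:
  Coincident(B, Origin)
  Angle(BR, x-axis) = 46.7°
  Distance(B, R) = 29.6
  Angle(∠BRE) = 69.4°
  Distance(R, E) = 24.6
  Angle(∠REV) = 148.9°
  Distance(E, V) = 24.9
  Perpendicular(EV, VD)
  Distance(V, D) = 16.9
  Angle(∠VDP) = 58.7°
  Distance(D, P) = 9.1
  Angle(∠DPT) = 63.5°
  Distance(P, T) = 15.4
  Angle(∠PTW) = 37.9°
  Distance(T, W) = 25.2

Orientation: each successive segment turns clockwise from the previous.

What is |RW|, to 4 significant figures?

45.19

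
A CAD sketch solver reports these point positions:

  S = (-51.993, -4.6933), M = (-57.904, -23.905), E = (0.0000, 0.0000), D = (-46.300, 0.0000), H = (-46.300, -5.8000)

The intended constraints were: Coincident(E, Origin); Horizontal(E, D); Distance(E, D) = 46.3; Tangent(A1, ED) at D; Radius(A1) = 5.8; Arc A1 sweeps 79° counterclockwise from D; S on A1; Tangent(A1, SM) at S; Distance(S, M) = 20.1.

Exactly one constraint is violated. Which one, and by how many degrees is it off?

Tangent(A1, SM) at S — off by 6.10°.

E = (0.00, 0.00) ✓; E.y = 0.00, D.y = 0.00 ✓; |ED| = 46.30 ✓; ∠(HD, DE) = 90.00° ✓; |HD| = 5.800 ✓; bearing(H→S) − bearing(H→D) = 79.00° ✓; |HS| = 5.800 ✓; ∠(HS, SM) = 96.10° ✗; |SM| = 20.10 ✓.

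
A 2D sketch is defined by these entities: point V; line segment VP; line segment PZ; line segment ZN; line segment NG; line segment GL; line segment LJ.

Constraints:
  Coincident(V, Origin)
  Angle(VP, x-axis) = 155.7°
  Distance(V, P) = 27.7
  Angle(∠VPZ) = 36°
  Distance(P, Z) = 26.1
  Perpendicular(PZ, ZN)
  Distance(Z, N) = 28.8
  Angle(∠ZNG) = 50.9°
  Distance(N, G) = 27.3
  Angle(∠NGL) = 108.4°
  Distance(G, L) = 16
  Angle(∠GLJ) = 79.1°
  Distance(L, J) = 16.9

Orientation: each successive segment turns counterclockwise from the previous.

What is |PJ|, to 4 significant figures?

25.56

V is at the origin; VP runs at 155.7° with length 27.7, so P = (-25.25, 11.40). ∠VPZ = 36.0° gives PZ at -60.30° from the x-axis; with |PZ| = 26.1, Z = (-12.31, -11.27). PZ is perpendicular to ZN, so ZN runs at 29.70°; with |ZN| = 28.8, N = (12.70, 2.997). ∠ZNG = 50.9° gives NG at 158.8° from the x-axis; with |NG| = 27.3, G = (-12.75, 12.87). ∠NGL = 108.4° gives GL at -129.6° from the x-axis; with |GL| = 16.0, L = (-22.95, 0.5410). ∠GLJ = 79.1° gives LJ at -28.70° from the x-axis; with |LJ| = 16.9, J = (-8.125, -7.575). Then |PJ| = |J − P| = 25.56.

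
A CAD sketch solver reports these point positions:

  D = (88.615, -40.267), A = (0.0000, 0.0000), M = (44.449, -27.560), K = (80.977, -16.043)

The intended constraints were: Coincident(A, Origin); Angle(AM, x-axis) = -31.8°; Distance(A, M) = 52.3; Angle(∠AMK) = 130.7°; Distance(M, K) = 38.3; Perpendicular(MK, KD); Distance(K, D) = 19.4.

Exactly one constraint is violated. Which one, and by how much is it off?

Distance(K, D) = 19.4 — off by 6.00.

A = (0.00, 0.00) ✓; AM at -31.80° ✓; |AM| = 52.30 ✓; ∠AMK = 130.7° ✓; |MK| = 38.30 ✓; ∠(MK, KD) = 90.00° ✓; |KD| = 25.40 ✗.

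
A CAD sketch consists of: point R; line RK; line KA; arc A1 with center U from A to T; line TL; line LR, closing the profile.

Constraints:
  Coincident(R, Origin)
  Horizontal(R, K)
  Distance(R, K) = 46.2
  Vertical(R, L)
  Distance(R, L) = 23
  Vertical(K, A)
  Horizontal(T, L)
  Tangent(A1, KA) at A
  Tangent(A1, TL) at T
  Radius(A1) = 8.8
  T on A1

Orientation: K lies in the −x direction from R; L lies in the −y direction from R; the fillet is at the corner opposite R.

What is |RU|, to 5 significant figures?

40.005

R is at the origin; RK is horizontal with |RK| = 46.2 and K on the −x side, so K = (-46.200, 0.0000). R and L share the same x with |RL| = 23.0 and L on the −y side, so L = (0.0000, -23.000). The virtual corner opposite R is at (-46.200, -23.000). The tangent condition forces UA to be normal to KA and A1 meets TL tangentially, so UT is at right angles to TL, with radius 8.8, so the center U sits 8.8 in from both sides at U = (-37.400, -14.200). Then |RU| = |U − R| = 40.005.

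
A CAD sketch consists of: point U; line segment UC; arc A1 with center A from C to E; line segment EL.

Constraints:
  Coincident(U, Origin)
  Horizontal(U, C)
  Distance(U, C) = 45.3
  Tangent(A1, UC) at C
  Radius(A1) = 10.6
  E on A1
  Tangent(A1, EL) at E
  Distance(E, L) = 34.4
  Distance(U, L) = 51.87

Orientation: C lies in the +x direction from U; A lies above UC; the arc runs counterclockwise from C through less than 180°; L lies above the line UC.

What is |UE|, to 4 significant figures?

55.92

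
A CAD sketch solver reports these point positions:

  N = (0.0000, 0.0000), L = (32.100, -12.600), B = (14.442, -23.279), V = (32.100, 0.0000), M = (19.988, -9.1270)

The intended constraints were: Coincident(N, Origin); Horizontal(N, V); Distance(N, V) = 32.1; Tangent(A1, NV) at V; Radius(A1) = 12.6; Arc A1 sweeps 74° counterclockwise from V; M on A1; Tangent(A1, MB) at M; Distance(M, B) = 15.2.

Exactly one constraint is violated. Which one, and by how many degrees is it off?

Tangent(A1, MB) at M — off by 5.40°.

N = (0.00, 0.00) ✓; N.y = 0.00, V.y = 0.00 ✓; |NV| = 32.10 ✓; ∠(LV, VN) = 90.00° ✓; |LV| = 12.60 ✓; bearing(L→M) − bearing(L→V) = 74.00° ✓; |LM| = 12.60 ✓; ∠(LM, MB) = 95.40° ✗; |MB| = 15.20 ✓.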